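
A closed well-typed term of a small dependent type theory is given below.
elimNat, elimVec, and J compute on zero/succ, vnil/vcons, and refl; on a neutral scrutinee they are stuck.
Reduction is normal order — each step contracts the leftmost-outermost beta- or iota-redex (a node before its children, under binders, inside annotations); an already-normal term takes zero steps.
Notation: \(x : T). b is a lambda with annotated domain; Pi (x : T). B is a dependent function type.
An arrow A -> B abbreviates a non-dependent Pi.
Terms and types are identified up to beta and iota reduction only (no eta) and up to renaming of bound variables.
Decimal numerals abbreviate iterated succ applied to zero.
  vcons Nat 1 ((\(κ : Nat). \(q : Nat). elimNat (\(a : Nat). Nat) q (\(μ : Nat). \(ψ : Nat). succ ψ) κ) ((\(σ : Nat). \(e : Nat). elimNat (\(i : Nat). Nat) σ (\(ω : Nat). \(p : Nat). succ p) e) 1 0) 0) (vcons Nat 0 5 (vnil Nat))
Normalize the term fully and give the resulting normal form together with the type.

resulting normal form:
  vcons Nat 1 1 (vcons Nat 0 5 (vnil Nat))
the term's type:
  Vec Nat 2
observation: 9 normal-order steps separate the term from its normal form.


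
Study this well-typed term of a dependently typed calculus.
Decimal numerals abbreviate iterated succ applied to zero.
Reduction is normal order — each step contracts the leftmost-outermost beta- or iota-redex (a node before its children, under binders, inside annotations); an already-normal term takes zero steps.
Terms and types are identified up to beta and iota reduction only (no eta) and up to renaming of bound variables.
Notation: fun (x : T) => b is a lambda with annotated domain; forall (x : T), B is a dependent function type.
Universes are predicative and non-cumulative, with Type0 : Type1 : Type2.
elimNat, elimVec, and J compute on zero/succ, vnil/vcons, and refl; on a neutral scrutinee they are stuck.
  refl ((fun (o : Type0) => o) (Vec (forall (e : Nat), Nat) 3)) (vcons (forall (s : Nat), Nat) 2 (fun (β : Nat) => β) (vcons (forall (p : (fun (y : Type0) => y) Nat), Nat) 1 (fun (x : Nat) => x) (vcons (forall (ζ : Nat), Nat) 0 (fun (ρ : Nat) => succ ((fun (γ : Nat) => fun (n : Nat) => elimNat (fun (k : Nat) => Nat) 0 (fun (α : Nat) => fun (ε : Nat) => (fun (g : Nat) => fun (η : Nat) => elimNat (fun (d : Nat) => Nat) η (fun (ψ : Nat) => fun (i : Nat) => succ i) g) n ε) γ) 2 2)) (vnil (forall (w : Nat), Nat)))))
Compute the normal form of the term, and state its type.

normal form:
  refl (Vec (forall (o : Nat), Nat) 3) (vcons (forall (e : Nat), Nat) 2 (fun (s : Nat) => s) (vcons (forall (β : Nat), Nat) 1 (fun (p : Nat) => p) (vcons (forall (y : Nat), Nat) 0 (fun (x : Nat) => 5) (vnil (forall (ζ : Nat), Nat)))))
type:
  Eq (Vec (forall (o : Nat), Nat) 3) (vcons (forall (e : Nat), Nat) 2 (fun (s : Nat) => s) (vcons (forall (β : Nat), Nat) 1 (fun (p : Nat) => p) (vcons (forall (y : Nat), Nat) 0 (fun (x : Nat) => 5) (vnil (forall (ζ : Nat), Nat))))) (vcons (forall (ρ : Nat), Nat) 2 (fun (γ : Nat) => γ) (vcons (forall (n : Nat), Nat) 1 (fun (k : Nat) => k) (vcons (forall (α : Nat), Nat) 0 (fun (ε : Nat) => 5) (vnil (forall (g : Nat), Nat)))))


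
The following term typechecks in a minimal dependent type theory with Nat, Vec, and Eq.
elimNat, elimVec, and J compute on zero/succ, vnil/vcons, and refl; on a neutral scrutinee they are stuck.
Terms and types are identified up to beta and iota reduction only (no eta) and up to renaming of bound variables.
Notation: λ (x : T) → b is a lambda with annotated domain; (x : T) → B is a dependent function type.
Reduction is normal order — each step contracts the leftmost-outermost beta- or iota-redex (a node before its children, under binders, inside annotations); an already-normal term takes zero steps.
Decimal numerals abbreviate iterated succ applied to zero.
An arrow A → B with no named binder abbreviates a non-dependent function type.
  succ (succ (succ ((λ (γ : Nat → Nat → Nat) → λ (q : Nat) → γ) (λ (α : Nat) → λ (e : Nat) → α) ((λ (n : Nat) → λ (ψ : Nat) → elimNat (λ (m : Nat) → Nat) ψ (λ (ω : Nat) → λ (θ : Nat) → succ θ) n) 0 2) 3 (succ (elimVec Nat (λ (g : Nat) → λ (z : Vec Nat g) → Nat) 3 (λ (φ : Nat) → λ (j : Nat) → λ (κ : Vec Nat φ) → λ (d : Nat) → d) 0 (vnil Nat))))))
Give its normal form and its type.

reduced normal form:
  6
type:
  Nat
observation: reduction starts at a beta-redex, and 4 normal-order steps reach the normal form.


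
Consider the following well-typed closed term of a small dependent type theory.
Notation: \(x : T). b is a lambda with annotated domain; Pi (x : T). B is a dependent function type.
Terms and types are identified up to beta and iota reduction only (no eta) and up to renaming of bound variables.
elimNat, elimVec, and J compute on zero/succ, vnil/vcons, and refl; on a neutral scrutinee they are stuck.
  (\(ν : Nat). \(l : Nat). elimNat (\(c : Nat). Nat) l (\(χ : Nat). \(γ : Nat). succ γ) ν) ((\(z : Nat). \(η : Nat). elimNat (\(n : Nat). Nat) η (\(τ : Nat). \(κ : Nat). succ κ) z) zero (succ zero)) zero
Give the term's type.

type:
  Nat


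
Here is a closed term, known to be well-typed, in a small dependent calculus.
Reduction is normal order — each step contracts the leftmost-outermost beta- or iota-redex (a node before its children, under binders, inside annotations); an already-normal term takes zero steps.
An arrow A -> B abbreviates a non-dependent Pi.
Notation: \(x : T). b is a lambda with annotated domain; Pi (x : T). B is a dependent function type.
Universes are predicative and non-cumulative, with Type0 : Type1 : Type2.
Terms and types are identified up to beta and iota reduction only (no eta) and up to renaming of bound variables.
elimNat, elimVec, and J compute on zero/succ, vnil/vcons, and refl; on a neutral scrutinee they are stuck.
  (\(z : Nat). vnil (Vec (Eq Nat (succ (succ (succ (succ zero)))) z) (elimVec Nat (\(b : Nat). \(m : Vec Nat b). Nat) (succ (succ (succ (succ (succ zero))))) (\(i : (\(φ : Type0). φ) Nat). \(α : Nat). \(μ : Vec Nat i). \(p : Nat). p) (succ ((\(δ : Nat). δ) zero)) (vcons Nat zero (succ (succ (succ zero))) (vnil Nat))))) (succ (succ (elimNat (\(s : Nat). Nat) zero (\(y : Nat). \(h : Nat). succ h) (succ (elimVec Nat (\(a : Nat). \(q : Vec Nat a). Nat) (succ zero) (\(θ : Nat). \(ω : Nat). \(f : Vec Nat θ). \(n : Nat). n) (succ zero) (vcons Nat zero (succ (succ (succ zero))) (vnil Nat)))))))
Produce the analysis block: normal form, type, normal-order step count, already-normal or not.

resulting normal form:
  vnil (Vec (Eq Nat (succ (succ (succ (succ zero)))) (succ (succ (succ (succ zero))))) (succ (succ (succ (succ (succ zero))))))
inferred type:
  Vec (Vec (Eq Nat (succ (succ (succ (succ zero)))) (succ (succ (succ (succ zero))))) (succ (succ (succ (succ (succ zero)))))) zero
steps to reach normal form (normal order): 20
started in normal form: no
first redex: a beta-redex


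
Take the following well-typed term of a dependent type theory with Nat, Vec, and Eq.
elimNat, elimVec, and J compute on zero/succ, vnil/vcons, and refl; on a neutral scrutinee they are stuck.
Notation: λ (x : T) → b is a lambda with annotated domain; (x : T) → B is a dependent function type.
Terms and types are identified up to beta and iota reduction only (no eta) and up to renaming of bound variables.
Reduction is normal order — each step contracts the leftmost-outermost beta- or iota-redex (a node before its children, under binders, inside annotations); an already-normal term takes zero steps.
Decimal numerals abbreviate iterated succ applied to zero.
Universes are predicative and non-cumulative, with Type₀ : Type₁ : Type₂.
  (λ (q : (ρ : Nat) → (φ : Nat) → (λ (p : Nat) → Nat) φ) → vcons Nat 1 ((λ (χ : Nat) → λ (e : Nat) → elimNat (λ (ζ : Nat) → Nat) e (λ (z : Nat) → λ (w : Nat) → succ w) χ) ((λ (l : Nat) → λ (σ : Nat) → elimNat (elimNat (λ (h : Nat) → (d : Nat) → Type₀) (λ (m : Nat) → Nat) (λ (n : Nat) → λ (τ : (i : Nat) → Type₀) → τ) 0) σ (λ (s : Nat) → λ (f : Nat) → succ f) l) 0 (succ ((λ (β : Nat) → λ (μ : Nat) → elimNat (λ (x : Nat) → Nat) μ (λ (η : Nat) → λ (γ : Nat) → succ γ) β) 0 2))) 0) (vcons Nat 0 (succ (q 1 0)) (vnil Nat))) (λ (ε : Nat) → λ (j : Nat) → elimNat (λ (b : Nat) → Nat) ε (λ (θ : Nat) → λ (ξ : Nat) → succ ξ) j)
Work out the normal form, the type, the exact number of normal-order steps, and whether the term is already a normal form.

reduced normal form:
  vcons Nat 1 3 (vcons Nat 0 2 (vnil Nat))
inferred type:
  Vec Nat 2
steps to reach normal form (normal order): 22
already normal: no
first contracted redex: a beta-redex


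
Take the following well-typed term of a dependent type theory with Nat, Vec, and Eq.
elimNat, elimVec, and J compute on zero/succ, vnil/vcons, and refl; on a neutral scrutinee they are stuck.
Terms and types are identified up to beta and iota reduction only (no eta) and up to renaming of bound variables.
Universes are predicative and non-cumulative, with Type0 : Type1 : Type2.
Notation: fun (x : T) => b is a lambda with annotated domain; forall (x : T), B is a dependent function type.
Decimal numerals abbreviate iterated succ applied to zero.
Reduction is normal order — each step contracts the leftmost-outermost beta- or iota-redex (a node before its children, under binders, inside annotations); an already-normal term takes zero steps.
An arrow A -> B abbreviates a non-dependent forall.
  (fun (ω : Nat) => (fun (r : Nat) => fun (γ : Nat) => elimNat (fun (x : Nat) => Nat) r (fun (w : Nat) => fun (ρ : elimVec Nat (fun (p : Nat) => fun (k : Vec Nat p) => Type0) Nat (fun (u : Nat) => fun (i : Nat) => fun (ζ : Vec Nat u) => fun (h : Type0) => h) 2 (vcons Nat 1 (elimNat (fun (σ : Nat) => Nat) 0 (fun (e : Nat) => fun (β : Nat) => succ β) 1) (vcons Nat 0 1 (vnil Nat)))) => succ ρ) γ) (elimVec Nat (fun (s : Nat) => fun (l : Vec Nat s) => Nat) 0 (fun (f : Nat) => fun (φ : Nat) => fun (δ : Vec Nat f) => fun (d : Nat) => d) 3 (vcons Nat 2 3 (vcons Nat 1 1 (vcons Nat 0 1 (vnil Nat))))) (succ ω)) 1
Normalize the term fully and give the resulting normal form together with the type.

reduced normal form:
  2
inferred type:
  Nat


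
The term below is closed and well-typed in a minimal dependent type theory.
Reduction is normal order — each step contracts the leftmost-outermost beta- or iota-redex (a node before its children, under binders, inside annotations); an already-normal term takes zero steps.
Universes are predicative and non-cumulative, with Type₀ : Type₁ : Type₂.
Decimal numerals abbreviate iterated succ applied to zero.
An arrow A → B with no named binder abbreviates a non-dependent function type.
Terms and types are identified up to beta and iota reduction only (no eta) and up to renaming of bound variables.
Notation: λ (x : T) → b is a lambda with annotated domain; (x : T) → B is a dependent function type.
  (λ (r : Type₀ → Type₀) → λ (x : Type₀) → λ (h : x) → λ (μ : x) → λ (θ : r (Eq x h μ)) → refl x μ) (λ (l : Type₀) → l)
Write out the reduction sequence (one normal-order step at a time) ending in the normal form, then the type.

normal-order reduction sequence:
  (λ (r : Type₀ → Type₀) → λ (x : Type₀) → λ (h : x) → λ (μ : x) → λ (θ : r (Eq x h μ)) → refl x μ) (λ (l : Type₀) → l)
  ~> λ (r : Type₀) → λ (x : r) → λ (h : r) → λ (μ : (λ (θ : Type₀) → θ) (Eq r x h)) → refl r h
  ~> λ (r : Type₀) → λ (x : r) → λ (h : r) → λ (μ : Eq r x h) → refl r h
type:
  (r : Type₀) → (x : r) → (h : r) → Eq r x h → Eq r h h


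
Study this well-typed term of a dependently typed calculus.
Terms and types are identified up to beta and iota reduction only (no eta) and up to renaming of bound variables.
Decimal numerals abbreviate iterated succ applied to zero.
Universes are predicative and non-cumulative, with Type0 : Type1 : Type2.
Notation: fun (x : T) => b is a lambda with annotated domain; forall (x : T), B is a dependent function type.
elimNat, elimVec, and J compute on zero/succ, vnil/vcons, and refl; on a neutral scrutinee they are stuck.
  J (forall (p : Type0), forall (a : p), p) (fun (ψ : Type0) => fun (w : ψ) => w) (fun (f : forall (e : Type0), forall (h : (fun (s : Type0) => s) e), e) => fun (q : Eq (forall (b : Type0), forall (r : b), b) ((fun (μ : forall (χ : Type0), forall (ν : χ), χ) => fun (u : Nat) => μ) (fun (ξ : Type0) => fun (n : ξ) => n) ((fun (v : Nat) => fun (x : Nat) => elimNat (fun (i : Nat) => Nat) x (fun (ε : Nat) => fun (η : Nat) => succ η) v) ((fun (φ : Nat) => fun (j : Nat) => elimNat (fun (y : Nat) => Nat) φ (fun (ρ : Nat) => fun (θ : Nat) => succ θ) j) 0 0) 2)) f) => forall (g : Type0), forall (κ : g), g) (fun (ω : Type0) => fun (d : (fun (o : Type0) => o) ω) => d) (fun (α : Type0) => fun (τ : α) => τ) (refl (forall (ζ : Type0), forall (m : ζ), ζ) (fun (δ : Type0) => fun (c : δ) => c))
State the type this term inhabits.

the term's type:
  forall (p : Type0), forall (a : p), p


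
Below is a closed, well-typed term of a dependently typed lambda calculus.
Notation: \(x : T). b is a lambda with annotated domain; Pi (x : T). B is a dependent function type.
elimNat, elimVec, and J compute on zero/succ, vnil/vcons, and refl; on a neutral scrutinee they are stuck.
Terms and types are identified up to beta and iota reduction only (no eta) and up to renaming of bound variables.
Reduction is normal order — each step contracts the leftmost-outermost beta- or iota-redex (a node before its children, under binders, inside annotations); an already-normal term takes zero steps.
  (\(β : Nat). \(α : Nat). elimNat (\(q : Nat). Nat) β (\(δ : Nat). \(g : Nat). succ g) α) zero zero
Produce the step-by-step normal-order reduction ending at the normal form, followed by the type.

normal-order reduction sequence:
  (\(β : Nat). \(α : Nat). elimNat (\(q : Nat). Nat) β (\(δ : Nat). \(g : Nat). succ g) α) zero zero
  ~> (\(β : Nat). elimNat (\(α : Nat). Nat) zero (\(q : Nat). \(δ : Nat). succ δ) β) zero
  ~> elimNat (\(β : Nat). Nat) zero (\(α : Nat). \(q : Nat). succ q) zero
  ~> zero
type:
  Nat


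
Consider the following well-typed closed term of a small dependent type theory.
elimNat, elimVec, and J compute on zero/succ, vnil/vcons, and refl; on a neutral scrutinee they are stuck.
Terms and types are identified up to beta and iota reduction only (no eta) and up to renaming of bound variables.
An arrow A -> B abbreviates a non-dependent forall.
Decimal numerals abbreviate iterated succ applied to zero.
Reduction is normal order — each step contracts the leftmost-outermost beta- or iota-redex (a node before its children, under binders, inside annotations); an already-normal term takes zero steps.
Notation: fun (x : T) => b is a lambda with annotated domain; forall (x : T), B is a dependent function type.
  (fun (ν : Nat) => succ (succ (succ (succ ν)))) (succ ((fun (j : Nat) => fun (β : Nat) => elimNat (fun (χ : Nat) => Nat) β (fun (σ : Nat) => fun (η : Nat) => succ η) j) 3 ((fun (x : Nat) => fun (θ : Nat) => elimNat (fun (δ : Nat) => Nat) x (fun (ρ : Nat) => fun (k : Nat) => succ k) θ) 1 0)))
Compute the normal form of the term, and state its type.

resulting normal form:
  9
the term's type:
  Nat


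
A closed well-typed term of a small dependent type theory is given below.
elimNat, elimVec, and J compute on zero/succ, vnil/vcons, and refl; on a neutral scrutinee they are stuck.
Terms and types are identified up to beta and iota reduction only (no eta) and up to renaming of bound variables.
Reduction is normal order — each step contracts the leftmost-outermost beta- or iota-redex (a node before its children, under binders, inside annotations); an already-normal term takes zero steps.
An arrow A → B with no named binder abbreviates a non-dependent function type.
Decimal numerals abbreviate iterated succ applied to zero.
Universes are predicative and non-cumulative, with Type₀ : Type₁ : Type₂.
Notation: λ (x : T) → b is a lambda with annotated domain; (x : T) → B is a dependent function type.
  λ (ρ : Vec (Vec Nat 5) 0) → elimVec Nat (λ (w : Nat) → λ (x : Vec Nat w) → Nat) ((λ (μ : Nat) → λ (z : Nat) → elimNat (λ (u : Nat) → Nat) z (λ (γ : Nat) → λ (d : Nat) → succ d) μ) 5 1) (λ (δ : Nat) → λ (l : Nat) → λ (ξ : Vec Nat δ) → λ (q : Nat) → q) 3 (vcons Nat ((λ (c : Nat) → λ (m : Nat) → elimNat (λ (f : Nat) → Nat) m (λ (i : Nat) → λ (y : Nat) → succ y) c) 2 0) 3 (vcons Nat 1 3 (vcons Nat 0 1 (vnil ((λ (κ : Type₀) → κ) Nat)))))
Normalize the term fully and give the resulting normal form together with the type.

reduced normal form:
  λ (ρ : Vec (Vec Nat 5) 0) → 6
the term's type:
  Vec (Vec Nat 5) 0 → Nat


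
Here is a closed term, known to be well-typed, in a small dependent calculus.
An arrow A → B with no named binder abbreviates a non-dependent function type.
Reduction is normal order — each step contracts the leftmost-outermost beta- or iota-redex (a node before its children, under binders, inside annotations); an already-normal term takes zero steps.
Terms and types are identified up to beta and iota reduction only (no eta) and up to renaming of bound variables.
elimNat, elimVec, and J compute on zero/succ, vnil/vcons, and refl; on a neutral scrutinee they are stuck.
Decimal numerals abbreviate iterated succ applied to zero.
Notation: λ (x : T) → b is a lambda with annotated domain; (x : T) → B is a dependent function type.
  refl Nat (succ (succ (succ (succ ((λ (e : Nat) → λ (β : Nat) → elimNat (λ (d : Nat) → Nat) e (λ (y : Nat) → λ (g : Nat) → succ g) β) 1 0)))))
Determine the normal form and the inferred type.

reduced normal form:
  refl Nat 5
the term's type:
  Eq Nat 5 5
observation: the first redex contracted is a beta-redex; the normal form is reached in 3 normal-order steps.


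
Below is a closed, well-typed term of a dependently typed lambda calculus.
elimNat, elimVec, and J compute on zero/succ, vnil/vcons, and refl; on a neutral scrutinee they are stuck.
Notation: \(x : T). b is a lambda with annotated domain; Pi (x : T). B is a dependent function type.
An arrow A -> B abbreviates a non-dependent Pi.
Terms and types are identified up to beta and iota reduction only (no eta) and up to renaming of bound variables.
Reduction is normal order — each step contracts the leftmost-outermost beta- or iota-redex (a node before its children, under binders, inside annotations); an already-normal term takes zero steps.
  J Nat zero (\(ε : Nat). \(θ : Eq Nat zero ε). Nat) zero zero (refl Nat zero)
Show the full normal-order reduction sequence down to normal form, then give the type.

normal-order reduction sequence:
  J Nat zero (\(ε : Nat). \(θ : Eq Nat zero ε). Nat) zero zero (refl Nat zero)
  ~> zero
inferred type:
  Nat


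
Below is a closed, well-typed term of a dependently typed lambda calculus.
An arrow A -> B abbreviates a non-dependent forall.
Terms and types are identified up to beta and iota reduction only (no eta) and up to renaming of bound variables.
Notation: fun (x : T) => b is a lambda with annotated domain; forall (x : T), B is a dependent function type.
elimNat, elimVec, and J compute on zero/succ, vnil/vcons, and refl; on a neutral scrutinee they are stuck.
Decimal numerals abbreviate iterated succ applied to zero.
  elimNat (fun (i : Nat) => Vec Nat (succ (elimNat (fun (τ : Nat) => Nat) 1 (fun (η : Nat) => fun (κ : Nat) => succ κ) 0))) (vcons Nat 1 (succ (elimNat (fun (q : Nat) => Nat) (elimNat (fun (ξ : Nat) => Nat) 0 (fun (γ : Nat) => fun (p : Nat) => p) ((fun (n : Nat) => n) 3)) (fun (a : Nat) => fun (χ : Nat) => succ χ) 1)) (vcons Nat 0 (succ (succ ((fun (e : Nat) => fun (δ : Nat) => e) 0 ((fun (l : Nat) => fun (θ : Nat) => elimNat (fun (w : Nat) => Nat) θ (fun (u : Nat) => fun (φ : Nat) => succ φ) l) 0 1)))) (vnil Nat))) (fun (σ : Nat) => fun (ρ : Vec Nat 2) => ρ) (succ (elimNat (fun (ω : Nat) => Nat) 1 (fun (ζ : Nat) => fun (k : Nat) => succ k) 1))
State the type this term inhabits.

type:
  Vec Nat 2


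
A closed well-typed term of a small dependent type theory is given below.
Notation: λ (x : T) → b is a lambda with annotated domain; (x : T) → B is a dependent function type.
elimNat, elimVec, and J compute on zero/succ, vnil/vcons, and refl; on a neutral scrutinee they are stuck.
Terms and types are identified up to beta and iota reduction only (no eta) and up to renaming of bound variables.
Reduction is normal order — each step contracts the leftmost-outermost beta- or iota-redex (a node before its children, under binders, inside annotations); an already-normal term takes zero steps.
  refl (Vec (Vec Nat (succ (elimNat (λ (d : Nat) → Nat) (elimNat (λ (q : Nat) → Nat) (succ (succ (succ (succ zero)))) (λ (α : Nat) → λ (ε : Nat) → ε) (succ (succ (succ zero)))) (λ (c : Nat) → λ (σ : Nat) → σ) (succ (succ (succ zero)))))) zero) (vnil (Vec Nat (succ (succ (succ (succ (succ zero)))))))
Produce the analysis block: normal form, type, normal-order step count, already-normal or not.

reduced normal form:
  refl (Vec (Vec Nat (succ (succ (succ (succ (succ zero)))))) zero) (vnil (Vec Nat (succ (succ (succ (succ (succ zero)))))))
type:
  Eq (Vec (Vec Nat (succ (succ (succ (succ (succ zero)))))) zero) (vnil (Vec Nat (succ (succ (succ (succ (succ zero))))))) (vnil (Vec Nat (succ (succ (succ (succ (succ zero)))))))
steps to reach normal form (normal order): 20
already normal: no
first redex: an elimNat iota-redex


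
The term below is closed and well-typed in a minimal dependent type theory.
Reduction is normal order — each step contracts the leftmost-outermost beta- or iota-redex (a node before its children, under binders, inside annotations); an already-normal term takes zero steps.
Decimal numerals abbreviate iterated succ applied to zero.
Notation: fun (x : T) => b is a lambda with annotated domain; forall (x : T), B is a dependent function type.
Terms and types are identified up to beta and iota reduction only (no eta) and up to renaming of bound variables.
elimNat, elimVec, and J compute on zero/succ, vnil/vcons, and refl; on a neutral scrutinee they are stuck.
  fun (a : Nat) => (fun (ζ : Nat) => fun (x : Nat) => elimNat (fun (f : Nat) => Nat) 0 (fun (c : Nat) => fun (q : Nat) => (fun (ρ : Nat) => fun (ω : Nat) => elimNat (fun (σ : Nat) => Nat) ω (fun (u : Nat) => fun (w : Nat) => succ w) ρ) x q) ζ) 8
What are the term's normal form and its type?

resulting normal form:
  fun (a : Nat) => fun (ζ : Nat) => elimNat (fun (x : Nat) => Nat) (elimNat (fun (f : Nat) => Nat) (elimNat (fun (c : Nat) => Nat) (elimNat (fun (q : Nat) => Nat) (elimNat (fun (ρ : Nat) => Nat) (elimNat (fun (ω : Nat) => Nat) (elimNat (fun (σ : Nat) => Nat) (elimNat (fun (u : Nat) => Nat) 0 (fun (w : Nat) => fun (d : Nat) => succ d) ζ) (fun (β : Nat) => fun (κ : Nat) => succ κ) ζ) (fun (z : Nat) => fun (χ : Nat) => succ χ) ζ) (fun (δ : Nat) => fun (b : Nat) => succ b) ζ) (fun (ν : Nat) => fun (ψ : Nat) => succ ψ) ζ) (fun (ξ : Nat) => fun (t : Nat) => succ t) ζ) (fun (k : Nat) => fun (i : Nat) => succ i) ζ) (fun (n : Nat) => fun (m : Nat) => succ m) ζ
the term's type:
  forall (a : Nat), forall (ζ : Nat), Nat


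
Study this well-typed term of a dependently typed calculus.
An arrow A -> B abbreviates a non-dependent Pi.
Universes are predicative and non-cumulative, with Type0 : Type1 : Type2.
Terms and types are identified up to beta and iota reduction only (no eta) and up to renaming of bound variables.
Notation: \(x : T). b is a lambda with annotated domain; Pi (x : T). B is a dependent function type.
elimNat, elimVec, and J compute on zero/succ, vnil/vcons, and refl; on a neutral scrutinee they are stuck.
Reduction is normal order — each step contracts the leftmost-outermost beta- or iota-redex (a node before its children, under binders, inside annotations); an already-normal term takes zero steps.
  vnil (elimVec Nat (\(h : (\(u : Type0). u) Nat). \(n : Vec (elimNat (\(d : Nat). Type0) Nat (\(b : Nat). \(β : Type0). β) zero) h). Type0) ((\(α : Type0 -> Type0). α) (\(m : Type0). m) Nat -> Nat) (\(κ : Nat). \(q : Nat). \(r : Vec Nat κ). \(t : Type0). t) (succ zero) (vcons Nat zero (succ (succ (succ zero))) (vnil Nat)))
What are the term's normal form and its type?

normal form:
  vnil (Nat -> Nat)
type:
  Vec (Nat -> Nat) zero
observation: contracting an elimVec iota-redex first, the term normalizes in 8 steps.


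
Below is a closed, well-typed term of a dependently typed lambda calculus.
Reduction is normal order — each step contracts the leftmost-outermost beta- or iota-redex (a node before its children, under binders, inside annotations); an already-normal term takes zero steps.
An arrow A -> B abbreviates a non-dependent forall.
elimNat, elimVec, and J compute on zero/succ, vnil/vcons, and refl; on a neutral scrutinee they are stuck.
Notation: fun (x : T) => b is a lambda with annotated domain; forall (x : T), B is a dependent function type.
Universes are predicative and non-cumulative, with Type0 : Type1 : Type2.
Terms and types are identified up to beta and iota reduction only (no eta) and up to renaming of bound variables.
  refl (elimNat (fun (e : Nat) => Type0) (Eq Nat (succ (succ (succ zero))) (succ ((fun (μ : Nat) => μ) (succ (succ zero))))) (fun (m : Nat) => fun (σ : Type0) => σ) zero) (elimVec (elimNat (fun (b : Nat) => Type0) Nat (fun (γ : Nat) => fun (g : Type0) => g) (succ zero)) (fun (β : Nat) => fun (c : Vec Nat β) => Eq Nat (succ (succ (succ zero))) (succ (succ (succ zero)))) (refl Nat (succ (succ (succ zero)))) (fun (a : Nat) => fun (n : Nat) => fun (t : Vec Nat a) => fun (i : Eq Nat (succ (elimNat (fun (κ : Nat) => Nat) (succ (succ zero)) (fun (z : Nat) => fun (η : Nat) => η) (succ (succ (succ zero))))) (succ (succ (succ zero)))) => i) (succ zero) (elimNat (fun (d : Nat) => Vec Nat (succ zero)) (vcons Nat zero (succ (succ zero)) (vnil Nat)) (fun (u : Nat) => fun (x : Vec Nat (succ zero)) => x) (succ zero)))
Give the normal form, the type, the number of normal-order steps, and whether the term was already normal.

reduced normal form:
  refl (Eq Nat (succ (succ (succ zero))) (succ (succ (succ zero)))) (refl Nat (succ (succ (succ zero))))
type:
  Eq (Eq Nat (succ (succ (succ zero))) (succ (succ (succ zero)))) (refl Nat (succ (succ (succ zero)))) (refl Nat (succ (succ (succ zero))))
steps to reach normal form (normal order): 26
already normal: no
first redex: an elimNat iota-redex


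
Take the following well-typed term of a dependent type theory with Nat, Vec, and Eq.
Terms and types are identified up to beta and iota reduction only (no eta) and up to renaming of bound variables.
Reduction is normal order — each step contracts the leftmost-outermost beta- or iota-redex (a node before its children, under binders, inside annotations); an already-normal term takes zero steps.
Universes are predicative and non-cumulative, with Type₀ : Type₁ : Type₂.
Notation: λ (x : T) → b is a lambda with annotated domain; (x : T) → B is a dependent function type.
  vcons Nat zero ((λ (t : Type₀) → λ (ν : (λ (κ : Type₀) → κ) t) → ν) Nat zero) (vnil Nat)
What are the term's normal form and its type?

reduced normal form:
  vcons Nat zero zero (vnil Nat)
type:
  Vec Nat (succ zero)
observation: contracting a beta-redex first, the term normalizes in 2 steps.


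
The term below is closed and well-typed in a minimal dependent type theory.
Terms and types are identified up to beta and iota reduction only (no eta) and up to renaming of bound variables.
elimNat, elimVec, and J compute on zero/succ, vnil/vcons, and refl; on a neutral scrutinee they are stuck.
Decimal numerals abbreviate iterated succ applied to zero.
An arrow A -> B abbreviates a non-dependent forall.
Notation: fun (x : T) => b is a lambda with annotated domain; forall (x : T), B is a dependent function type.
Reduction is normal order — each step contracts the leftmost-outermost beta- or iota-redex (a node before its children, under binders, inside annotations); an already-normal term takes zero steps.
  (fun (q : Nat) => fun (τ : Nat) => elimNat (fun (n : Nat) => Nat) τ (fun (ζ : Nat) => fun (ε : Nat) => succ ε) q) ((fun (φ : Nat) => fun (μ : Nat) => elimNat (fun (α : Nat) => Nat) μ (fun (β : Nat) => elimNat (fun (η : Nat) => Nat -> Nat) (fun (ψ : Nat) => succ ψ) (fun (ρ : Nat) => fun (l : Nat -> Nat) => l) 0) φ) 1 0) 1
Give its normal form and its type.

reduced normal form:
  2
inferred type:
  Nat
observation: 13 normal-order steps normalize the term, beginning with a beta-redex.


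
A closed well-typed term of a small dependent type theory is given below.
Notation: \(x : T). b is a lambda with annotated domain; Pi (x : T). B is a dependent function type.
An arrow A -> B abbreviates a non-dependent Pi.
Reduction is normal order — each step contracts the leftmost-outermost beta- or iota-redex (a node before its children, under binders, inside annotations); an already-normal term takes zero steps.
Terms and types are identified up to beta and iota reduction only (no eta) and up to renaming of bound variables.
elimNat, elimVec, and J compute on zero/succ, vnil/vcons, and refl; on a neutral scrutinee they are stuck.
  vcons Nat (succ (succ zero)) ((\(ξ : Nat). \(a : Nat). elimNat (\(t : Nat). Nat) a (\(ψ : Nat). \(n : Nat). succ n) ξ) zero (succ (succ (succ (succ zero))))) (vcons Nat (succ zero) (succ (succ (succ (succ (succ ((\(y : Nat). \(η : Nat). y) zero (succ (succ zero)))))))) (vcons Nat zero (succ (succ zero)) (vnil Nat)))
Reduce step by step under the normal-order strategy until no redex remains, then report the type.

reduction (normal order):
  vcons Nat (succ (succ zero)) ((\(ξ : Nat). \(a : Nat). elimNat (\(t : Nat). Nat) a (\(ψ : Nat). \(n : Nat). succ n) ξ) zero (succ (succ (succ (succ zero))))) (vcons Nat (succ zero) (succ (succ (succ (succ (succ ((\(y : Nat). \(η : Nat). y) zero (succ (succ zero)))))))) (vcons Nat zero (succ (succ zero)) (vnil Nat)))
  ~> vcons Nat (succ (succ zero)) ((\(ξ : Nat). elimNat (\(a : Nat). Nat) ξ (\(t : Nat). \(ψ : Nat). succ ψ) zero) (succ (succ (succ (succ zero))))) (vcons Nat (succ zero) (succ (succ (succ (succ (succ ((\(n : Nat). \(y : Nat). n) zero (succ (succ zero)))))))) (vcons Nat zero (succ (succ zero)) (vnil Nat)))
  ~> vcons Nat (succ (succ zero)) (elimNat (\(ξ : Nat). Nat) (succ (succ (succ (succ zero)))) (\(a : Nat). \(t : Nat). succ t) zero) (vcons Nat (succ zero) (succ (succ (succ (succ (succ ((\(ψ : Nat). \(n : Nat). ψ) zero (succ (succ zero)))))))) (vcons Nat zero (succ (succ zero)) (vnil Nat)))
  ~> vcons Nat (succ (succ zero)) (succ (succ (succ (succ zero)))) (vcons Nat (succ zero) (succ (succ (succ (succ (succ ((\(ξ : Nat). \(a : Nat). ξ) zero (succ (succ zero)))))))) (vcons Nat zero (succ (succ zero)) (vnil Nat)))
  ~> vcons Nat (succ (succ zero)) (succ (succ (succ (succ zero)))) (vcons Nat (succ zero) (succ (succ (succ (succ (succ ((\(ξ : Nat). zero) (succ (succ zero)))))))) (vcons Nat zero (succ (succ zero)) (vnil Nat)))
  ~> vcons Nat (succ (succ zero)) (succ (succ (succ (succ zero)))) (vcons Nat (succ zero) (succ (succ (succ (succ (succ zero))))) (vcons Nat zero (succ (succ zero)) (vnil Nat)))
the term's type:
  Vec Nat (succ (succ (succ zero)))


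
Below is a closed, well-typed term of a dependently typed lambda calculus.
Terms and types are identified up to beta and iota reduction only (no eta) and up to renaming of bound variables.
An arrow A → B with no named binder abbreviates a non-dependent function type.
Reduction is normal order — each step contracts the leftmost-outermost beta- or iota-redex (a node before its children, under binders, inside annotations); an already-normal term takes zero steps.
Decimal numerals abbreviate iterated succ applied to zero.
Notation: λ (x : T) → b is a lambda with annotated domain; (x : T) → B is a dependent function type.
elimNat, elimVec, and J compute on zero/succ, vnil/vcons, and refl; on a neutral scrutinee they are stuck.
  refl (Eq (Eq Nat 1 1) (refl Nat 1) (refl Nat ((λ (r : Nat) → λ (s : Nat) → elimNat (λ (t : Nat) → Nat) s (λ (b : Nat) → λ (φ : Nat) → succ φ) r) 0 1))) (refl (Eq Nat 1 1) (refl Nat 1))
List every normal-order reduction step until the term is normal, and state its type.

normal-order reduction:
  refl (Eq (Eq Nat 1 1) (refl Nat 1) (refl Nat ((λ (r : Nat) → λ (s : Nat) → elimNat (λ (t : Nat) → Nat) s (λ (b : Nat) → λ (φ : Nat) → succ φ) r) 0 1))) (refl (Eq Nat 1 1) (refl Nat 1))
  ~> refl (Eq (Eq Nat 1 1) (refl Nat 1) (refl Nat ((λ (r : Nat) → elimNat (λ (s : Nat) → Nat) r (λ (t : Nat) → λ (b : Nat) → succ b) 0) 1))) (refl (Eq Nat 1 1) (refl Nat 1))
  ~> refl (Eq (Eq Nat 1 1) (refl Nat 1) (refl Nat (elimNat (λ (r : Nat) → Nat) 1 (λ (s : Nat) → λ (t : Nat) → succ t) 0))) (refl (Eq Nat 1 1) (refl Nat 1))
  ~> refl (Eq (Eq Nat 1 1) (refl Nat 1) (refl Nat 1)) (refl (Eq Nat 1 1) (refl Nat 1))
type:
  Eq (Eq (Eq Nat 1 1) (refl Nat 1) (refl Nat 1)) (refl (Eq Nat 1 1) (refl Nat 1)) (refl (Eq Nat 1 1) (refl Nat 1))


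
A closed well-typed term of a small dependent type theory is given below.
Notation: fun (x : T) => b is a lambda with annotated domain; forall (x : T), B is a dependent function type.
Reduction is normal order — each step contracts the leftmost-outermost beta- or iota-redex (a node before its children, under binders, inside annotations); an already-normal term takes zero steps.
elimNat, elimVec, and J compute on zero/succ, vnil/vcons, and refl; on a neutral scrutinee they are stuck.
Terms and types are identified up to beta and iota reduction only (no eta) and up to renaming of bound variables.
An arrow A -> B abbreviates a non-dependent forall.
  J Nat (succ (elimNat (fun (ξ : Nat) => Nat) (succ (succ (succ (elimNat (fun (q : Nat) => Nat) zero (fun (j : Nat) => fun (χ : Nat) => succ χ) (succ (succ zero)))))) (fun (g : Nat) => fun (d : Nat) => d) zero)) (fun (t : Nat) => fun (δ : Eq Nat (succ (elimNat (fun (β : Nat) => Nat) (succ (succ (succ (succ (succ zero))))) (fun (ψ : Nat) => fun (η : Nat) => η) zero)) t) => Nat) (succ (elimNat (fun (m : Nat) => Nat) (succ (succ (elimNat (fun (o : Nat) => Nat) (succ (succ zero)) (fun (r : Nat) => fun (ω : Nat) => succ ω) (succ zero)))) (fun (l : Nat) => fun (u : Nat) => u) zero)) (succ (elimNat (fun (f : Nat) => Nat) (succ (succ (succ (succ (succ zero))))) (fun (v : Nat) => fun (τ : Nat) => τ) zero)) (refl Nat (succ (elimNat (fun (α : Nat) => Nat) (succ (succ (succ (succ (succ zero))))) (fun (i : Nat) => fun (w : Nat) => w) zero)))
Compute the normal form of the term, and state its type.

resulting normal form:
  succ (succ (succ (succ (succ (succ zero)))))
type:
  Nat
observation: the term reaches its normal form after 6 normal-order steps.


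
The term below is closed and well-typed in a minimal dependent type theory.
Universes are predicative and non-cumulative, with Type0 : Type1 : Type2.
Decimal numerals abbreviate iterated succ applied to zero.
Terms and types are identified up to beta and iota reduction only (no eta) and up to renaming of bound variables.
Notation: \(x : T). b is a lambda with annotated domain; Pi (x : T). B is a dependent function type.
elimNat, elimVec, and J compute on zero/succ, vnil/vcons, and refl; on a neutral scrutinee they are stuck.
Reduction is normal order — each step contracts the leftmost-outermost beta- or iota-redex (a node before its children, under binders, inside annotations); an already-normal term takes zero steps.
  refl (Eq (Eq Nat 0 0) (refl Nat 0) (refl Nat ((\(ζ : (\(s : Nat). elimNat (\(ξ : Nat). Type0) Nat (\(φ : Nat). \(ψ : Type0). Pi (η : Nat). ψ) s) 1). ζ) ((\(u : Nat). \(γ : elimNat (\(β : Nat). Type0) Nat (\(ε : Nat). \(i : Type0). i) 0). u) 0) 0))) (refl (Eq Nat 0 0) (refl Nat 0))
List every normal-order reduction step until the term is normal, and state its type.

reduction (normal order):
  refl (Eq (Eq Nat 0 0) (refl Nat 0) (refl Nat ((\(ζ : (\(s : Nat). elimNat (\(ξ : Nat). Type0) Nat (\(φ : Nat). \(ψ : Type0). Pi (η : Nat). ψ) s) 1). ζ) ((\(u : Nat). \(γ : elimNat (\(β : Nat). Type0) Nat (\(ε : Nat). \(i : Type0). i) 0). u) 0) 0))) (refl (Eq Nat 0 0) (refl Nat 0))
  ~> refl (Eq (Eq Nat 0 0) (refl Nat 0) (refl Nat ((\(ζ : Nat). \(s : elimNat (\(ξ : Nat). Type0) Nat (\(φ : Nat). \(ψ : Type0). ψ) 0). ζ) 0 0))) (refl (Eq Nat 0 0) (refl Nat 0))
  ~> refl (Eq (Eq Nat 0 0) (refl Nat 0) (refl Nat ((\(ζ : elimNat (\(s : Nat). Type0) Nat (\(ξ : Nat). \(φ : Type0). φ) 0). 0) 0))) (refl (Eq Nat 0 0) (refl Nat 0))
  ~> refl (Eq (Eq Nat 0 0) (refl Nat 0) (refl Nat 0)) (refl (Eq Nat 0 0) (refl Nat 0))
the term's type:
  Eq (Eq (Eq Nat 0 0) (refl Nat 0) (refl Nat 0)) (refl (Eq Nat 0 0) (refl Nat 0)) (refl (Eq Nat 0 0) (refl Nat 0))


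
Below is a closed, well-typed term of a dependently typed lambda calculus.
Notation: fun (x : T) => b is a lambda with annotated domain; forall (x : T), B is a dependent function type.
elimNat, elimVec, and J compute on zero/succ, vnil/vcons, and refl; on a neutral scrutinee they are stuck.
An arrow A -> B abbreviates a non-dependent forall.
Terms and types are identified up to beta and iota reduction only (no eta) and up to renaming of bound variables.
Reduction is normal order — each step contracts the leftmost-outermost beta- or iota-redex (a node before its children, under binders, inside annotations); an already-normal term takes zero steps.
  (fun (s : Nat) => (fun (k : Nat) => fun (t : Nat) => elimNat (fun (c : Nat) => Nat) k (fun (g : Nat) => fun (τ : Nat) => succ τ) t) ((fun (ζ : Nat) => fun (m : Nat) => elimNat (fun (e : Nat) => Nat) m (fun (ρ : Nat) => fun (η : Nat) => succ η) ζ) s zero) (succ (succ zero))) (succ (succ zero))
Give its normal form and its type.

resulting normal form:
  succ (succ (succ (succ zero)))
inferred type:
  Nat
observation: reduction starts at a beta-redex, and 19 normal-order steps reach the normal form.


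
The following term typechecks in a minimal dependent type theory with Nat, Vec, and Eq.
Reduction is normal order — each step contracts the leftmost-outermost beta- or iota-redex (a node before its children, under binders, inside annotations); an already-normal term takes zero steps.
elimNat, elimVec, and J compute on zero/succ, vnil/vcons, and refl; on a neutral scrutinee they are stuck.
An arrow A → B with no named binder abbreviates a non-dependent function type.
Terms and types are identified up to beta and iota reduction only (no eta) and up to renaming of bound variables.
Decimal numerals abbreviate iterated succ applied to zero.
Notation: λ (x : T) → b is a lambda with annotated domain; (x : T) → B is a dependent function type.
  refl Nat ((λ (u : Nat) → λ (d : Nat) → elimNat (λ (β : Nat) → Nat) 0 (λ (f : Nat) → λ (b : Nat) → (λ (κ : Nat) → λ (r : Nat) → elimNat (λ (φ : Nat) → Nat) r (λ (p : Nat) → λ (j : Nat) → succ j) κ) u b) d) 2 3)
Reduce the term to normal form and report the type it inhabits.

resulting normal form:
  refl Nat 6
type:
  Eq Nat 6 6
observation: normalization takes exactly 39 steps under the normal-order strategy.


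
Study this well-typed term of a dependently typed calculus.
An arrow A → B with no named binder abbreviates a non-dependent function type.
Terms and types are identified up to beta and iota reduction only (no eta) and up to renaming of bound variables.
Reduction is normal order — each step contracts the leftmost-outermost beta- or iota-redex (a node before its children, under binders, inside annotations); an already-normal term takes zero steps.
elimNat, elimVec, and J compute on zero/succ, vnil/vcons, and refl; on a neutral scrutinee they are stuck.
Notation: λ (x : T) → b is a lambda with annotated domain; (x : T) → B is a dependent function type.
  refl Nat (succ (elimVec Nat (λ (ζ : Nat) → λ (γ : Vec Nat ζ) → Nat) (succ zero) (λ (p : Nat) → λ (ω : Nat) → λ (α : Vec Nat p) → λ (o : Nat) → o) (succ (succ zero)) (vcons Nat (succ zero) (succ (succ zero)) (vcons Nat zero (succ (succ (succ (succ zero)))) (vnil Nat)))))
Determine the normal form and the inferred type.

resulting normal form:
  refl Nat (succ (succ zero))
inferred type:
  Eq Nat (succ (succ zero)) (succ (succ zero))
observation: the term reaches its normal form after 11 normal-order steps.
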